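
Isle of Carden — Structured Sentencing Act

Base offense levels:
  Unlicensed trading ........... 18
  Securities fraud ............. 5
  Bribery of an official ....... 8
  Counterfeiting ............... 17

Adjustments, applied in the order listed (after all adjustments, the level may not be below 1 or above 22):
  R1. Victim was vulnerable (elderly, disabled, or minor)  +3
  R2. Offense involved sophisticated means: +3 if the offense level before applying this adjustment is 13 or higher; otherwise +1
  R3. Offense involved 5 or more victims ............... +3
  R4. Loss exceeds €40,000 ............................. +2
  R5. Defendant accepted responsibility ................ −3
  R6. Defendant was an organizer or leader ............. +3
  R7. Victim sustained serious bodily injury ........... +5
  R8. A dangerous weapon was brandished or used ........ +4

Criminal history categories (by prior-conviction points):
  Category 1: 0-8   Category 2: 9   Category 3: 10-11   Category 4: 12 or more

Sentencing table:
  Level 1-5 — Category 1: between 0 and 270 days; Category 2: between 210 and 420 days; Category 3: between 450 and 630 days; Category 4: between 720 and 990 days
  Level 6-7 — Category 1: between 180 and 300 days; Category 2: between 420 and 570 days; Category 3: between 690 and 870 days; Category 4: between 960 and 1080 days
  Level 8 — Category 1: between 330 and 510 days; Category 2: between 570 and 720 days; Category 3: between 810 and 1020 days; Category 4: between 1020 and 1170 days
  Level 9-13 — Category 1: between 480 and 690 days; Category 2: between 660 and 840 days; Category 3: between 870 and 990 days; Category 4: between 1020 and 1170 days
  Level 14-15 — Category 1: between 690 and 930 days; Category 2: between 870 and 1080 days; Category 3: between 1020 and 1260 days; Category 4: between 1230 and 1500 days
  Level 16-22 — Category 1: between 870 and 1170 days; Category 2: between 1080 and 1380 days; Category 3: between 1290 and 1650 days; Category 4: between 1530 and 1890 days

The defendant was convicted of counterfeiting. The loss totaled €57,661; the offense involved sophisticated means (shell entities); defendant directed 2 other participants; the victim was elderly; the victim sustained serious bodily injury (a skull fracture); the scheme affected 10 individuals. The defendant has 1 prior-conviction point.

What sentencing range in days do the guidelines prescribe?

870-1170 days

Base offense level for counterfeiting: 17.
R1 applies: 17 + 3 = 20.
R2 applies (level before this adjustment is 20 ≥ 13, so +3): 20 + 3 = 23.
R3 applies: 23 + 3 = 26.
R4 applies: 26 + 2 = 28.
R6 applies: 28 + 3 = 31.
R7 applies: 31 + 5 = 36.
Level 36 exceeds the maximum of 22; capped at 22.
Final offense level: 22.
Criminal history: 1 prior point → Category 1 (0-8).
Level 22 falls in the 16-22 band.
Grid: Level 16-22 × Category 1 = 870-1170 days.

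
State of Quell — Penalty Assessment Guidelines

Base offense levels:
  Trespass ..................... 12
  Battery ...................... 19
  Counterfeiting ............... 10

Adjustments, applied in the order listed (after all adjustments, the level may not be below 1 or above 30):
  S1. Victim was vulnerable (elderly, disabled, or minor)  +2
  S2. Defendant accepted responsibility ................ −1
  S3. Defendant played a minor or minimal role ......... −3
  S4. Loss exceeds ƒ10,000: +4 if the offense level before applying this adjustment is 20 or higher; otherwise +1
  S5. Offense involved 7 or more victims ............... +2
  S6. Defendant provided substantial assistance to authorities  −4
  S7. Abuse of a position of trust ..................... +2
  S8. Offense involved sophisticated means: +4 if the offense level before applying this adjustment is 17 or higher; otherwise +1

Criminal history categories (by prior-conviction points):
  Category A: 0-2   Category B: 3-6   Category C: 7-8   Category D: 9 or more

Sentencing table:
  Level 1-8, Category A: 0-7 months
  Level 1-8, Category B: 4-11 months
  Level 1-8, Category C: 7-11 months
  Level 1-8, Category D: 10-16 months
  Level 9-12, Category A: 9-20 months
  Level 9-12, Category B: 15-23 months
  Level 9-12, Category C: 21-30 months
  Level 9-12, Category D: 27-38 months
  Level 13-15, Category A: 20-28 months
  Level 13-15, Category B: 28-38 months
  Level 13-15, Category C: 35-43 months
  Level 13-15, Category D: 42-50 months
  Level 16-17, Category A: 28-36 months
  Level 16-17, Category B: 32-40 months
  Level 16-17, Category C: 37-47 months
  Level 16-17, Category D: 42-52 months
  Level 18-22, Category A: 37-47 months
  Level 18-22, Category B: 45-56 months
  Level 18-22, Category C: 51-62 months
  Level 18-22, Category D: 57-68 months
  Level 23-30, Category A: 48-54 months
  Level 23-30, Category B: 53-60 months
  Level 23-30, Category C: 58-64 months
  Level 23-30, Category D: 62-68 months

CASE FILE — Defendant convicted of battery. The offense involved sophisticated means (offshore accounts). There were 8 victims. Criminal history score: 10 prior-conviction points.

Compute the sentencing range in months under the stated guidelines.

62-68 months

Base offense level for battery: 19.
S1 does not apply.
S2 does not apply.
S3 does not apply.
S5 applies: 19 + 2 = 21.
S6 does not apply.
S8 applies (level before this adjustment is 21 ≥ 17, so +4): 21 + 4 = 25.
Final offense level: 25.
Criminal history: 10 prior points → Category D (9+).
Level 25 falls in the 23-30 band.
Grid: Level 23-30 × Category D = 62-68 months.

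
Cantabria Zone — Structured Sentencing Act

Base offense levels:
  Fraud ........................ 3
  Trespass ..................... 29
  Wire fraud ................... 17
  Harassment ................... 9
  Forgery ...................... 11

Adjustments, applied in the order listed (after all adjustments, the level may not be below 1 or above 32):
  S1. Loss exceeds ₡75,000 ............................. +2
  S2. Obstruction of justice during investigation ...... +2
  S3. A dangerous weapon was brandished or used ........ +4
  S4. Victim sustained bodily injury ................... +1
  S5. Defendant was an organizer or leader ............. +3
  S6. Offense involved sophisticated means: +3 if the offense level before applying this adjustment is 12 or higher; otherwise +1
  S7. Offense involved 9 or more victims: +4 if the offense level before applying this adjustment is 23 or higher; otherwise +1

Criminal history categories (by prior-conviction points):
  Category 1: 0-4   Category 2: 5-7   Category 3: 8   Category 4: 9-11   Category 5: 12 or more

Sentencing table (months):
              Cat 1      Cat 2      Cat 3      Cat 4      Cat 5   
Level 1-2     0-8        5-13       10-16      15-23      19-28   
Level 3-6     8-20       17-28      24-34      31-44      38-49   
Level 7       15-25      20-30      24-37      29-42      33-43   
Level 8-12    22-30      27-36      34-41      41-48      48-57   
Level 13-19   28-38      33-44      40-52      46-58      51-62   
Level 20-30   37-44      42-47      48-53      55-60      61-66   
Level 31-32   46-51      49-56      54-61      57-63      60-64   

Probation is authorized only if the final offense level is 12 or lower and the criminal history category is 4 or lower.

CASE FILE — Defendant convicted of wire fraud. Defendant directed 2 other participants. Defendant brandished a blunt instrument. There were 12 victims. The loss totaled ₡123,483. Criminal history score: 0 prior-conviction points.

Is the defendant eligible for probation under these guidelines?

Base offense level for wire fraud: 17.
S1 applies: 17 + 2 = 19.
S3 applies: 19 + 4 = 23.
S5 applies: 23 + 3 = 26.
S6 does not apply.
S7 applies (level before this adjustment is 26 ≥ 23, so +4): 26 + 4 = 30.
Final offense level: 30.
Criminal history: 0 prior points → Category 1 (0-4).
Level 30 falls in the 20-30 band.
Grid: Level 20-30 × Category 1 = 37-44 months.
Probation check: level 30 > 12 and category 1 ≤ 4 → not eligible.

No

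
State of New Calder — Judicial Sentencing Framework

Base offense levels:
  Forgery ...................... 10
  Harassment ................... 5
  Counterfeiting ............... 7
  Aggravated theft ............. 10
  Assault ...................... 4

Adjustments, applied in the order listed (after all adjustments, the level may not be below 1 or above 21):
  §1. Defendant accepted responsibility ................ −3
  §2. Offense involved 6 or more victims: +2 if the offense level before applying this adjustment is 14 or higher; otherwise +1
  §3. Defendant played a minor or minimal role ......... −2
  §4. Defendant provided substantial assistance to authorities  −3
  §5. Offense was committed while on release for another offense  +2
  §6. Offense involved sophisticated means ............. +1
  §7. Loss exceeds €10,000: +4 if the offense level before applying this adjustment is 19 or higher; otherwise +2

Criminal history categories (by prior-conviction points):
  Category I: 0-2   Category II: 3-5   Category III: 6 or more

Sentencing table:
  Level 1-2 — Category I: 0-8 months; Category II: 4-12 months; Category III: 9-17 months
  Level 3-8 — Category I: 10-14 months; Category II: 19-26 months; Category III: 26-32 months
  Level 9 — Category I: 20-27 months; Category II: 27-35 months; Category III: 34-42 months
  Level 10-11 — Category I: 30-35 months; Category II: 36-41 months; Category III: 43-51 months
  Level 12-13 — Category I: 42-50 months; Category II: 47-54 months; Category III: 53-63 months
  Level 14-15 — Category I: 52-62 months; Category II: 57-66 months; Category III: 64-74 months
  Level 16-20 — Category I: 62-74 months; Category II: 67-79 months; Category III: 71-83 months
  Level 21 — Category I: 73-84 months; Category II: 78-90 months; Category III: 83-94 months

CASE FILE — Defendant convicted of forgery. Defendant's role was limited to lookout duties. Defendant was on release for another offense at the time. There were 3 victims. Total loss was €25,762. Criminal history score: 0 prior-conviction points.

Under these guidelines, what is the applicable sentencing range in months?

Base offense level for forgery: 10.
§3 applies: 10 − 2 = 8.
§4 does not apply.
§5 applies: 8 + 2 = 10.
§7 applies (level before this adjustment is 10 < 19, so +2): 10 + 2 = 12.
Final offense level: 12.
Criminal history: 0 prior points → Category I (0-2).
Level 12 falls in the 12-13 band.
Grid: Level 12-13 × Category I = 42-50 months.

42-50 months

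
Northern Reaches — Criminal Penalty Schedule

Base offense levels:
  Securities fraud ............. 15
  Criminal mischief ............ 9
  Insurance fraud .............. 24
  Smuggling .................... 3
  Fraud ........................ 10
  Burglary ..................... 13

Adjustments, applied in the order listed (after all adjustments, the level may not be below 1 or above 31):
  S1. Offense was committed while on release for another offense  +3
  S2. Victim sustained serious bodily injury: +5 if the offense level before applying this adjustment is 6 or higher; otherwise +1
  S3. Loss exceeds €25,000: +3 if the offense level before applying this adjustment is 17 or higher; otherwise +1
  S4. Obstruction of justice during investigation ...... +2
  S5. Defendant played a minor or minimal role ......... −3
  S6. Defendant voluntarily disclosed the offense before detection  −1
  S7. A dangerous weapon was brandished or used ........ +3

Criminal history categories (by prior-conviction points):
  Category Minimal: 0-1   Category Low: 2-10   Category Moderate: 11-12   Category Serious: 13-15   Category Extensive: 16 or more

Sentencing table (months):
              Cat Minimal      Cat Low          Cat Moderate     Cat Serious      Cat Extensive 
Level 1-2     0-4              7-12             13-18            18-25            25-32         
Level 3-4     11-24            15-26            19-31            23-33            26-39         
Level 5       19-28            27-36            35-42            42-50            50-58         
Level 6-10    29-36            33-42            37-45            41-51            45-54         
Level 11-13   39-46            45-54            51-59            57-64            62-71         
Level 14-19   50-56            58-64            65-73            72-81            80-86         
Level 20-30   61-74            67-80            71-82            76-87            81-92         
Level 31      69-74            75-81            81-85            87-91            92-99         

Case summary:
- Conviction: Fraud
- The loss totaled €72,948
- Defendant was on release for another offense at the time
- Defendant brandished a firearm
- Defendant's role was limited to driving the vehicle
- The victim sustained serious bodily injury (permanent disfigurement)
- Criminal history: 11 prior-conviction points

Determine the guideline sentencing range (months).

71-82 months

Base offense level for fraud: 10.
S1 applies: 10 + 3 = 13.
S2 applies (level before this adjustment is 13 ≥ 6, so +5): 13 + 5 = 18.
S3 applies (level before this adjustment is 18 ≥ 17, so +3): 18 + 3 = 21.
S4 does not apply.
S5 applies: 21 − 3 = 18.
S6 does not apply.
S7 applies: 18 + 3 = 21.
Final offense level: 21.
Criminal history: 11 prior points → Category Moderate (11-12).
Level 21 falls in the 20-30 band.
Grid: Level 20-30 × Category Moderate = 71-82 months.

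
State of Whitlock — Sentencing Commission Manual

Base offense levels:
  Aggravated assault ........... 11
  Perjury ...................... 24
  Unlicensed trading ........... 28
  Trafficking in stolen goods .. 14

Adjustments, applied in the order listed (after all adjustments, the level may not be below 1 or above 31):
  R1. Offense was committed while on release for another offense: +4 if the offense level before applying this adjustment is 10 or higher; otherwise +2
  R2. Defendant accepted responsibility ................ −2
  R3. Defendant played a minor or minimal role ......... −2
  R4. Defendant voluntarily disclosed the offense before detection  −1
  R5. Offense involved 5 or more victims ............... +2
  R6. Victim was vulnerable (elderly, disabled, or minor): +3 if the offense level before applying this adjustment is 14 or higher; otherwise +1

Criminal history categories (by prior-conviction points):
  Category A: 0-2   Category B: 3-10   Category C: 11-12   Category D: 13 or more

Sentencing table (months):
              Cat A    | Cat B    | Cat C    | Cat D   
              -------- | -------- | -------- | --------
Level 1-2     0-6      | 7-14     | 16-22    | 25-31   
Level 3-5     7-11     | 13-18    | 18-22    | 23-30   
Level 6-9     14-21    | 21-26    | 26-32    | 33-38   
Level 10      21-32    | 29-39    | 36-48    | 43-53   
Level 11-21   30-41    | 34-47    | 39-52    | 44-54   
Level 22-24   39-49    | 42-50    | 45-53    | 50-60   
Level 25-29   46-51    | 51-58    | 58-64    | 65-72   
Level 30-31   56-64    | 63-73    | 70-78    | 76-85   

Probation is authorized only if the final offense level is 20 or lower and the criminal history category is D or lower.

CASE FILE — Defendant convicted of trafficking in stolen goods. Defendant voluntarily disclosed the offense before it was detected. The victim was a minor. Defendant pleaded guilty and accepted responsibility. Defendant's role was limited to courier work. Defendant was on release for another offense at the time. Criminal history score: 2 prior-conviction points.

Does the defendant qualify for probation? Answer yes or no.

Base offense level for trafficking in stolen goods: 14.
R1 applies (level before this adjustment is 14 ≥ 10, so +4): 14 + 4 = 18.
R2 applies: 18 − 2 = 16.
R3 applies: 16 − 2 = 14.
R4 applies: 14 − 1 = 13.
R5 does not apply.
R6 applies (level before this adjustment is 13 < 14, so +1): 13 + 1 = 14.
Final offense level: 14.
Criminal history: 2 prior points → Category A (0-2).
Level 14 falls in the 11-21 band.
Grid: Level 11-21 × Category A = 30-41 months.
Probation check: level 14 ≤ 20 and category A ≤ D → eligible.

Yes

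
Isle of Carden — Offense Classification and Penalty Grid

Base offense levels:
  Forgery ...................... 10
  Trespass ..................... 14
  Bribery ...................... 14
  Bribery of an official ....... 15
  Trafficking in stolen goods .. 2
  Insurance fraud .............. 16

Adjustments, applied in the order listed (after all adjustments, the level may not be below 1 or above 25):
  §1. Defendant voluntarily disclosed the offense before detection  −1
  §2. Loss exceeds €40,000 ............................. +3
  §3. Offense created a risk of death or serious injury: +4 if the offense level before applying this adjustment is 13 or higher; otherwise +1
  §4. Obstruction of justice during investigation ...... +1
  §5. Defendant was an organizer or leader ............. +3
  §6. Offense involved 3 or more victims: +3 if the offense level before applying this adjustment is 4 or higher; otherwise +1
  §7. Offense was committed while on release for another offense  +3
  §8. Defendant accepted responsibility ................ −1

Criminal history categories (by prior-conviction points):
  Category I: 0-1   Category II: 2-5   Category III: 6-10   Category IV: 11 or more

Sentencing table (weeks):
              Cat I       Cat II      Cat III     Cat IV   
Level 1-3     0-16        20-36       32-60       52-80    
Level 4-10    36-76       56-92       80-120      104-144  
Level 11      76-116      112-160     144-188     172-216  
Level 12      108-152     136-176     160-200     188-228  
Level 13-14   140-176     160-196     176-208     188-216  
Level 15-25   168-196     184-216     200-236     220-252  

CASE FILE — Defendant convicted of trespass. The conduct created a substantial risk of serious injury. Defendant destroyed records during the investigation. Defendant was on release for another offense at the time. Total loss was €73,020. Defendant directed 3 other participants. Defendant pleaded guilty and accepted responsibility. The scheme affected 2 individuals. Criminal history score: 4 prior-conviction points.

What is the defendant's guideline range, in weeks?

Base offense level for trespass: 14.
§1 does not apply.
§2 applies: 14 + 3 = 17.
§3 applies (level before this adjustment is 17 ≥ 13, so +4): 17 + 4 = 21.
§4 applies: 21 + 1 = 22.
§5 applies: 22 + 3 = 25.
§6 does not apply.
§7 applies: 25 + 3 = 28.
§8 applies: 28 − 1 = 27.
Level 27 exceeds the maximum of 25; capped at 25.
Final offense level: 25.
Criminal history: 4 prior points → Category II (2-5).
Level 25 falls in the 15-25 band.
Grid: Level 15-25 × Category II = 184-216 weeks.

184-216 weeks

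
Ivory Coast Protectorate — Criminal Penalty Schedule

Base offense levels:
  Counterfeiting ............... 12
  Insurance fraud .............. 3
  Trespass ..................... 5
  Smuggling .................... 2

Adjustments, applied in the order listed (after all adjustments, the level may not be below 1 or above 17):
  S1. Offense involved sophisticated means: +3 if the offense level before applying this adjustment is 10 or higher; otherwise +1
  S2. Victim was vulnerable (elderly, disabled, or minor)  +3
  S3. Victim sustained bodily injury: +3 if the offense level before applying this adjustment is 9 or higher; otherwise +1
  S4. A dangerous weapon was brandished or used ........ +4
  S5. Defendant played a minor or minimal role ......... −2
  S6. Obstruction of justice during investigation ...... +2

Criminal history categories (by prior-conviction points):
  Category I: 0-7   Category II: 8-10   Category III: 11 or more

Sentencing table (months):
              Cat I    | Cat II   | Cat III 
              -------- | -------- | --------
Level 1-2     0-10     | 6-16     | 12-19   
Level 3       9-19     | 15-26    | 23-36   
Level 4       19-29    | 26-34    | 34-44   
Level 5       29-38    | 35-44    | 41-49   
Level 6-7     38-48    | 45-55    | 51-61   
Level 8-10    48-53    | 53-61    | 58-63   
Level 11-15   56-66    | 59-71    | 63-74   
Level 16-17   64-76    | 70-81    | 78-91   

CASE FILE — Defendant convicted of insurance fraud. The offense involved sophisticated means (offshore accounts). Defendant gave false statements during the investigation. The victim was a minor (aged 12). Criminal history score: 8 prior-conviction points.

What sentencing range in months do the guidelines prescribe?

53-61 months

Base offense level for insurance fraud: 3.
S1 applies (level before this adjustment is 3 < 10, so +1): 3 + 1 = 4.
S2 applies: 4 + 3 = 7.
S3 does not apply.
S5 does not apply.
S6 applies: 7 + 2 = 9.
Final offense level: 9.
Criminal history: 8 prior points → Category II (8-10).
Level 9 falls in the 8-10 band.
Grid: Level 8-10 × Category II = 53-61 months.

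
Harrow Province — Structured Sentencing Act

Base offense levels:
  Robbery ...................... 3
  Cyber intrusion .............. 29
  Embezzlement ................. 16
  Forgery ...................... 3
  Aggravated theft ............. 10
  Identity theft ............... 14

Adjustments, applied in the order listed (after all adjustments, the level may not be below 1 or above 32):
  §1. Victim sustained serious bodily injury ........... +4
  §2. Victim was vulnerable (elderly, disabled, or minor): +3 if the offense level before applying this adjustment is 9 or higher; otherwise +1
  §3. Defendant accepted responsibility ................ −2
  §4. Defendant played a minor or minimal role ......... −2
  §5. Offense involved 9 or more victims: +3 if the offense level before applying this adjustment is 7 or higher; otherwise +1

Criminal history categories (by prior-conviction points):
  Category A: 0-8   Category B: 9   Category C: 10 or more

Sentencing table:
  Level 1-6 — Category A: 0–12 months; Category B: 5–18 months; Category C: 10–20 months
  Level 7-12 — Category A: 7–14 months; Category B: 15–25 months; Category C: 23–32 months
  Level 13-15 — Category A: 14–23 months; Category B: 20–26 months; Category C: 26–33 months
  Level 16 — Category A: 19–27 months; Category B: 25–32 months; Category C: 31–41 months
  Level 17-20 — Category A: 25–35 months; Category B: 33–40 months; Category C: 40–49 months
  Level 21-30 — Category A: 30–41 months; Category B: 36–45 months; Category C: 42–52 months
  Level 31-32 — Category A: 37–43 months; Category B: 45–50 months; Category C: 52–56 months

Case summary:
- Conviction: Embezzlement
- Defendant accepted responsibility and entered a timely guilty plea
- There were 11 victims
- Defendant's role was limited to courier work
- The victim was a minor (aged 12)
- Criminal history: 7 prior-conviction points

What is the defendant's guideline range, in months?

Base offense level for embezzlement: 16.
§2 applies (level before this adjustment is 16 ≥ 9, so +3): 16 + 3 = 19.
§3 applies: 19 − 2 = 17.
§4 applies: 17 − 2 = 15.
§5 applies (level before this adjustment is 15 ≥ 7, so +3): 15 + 3 = 18.
Final offense level: 18.
Criminal history: 7 prior points → Category A (0-8).
Level 18 falls in the 17-20 band.
Grid: Level 17-20 × Category A = 25-35 months.

25-35 months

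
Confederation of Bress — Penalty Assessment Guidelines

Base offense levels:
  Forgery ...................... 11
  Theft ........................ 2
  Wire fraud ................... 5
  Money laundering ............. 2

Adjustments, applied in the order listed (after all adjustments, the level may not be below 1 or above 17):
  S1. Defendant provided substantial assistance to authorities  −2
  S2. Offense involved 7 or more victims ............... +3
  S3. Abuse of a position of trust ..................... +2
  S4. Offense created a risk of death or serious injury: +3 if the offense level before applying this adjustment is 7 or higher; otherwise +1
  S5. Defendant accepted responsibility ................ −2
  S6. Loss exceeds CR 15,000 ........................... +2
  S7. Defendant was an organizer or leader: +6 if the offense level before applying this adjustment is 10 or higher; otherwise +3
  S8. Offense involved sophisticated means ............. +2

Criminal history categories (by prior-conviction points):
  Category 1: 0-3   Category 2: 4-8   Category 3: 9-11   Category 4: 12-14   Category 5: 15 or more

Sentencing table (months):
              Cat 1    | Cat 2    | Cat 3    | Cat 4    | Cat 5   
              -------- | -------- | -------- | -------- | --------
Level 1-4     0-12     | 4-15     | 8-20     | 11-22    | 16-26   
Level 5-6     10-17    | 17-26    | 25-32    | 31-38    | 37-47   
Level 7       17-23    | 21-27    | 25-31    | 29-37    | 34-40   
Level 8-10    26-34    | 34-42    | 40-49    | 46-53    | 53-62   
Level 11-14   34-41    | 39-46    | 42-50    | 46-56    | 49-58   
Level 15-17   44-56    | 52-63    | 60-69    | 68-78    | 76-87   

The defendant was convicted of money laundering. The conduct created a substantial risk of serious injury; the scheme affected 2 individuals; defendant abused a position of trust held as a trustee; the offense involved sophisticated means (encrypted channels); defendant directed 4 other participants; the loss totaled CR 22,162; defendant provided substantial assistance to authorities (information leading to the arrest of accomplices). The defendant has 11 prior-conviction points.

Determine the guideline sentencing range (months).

40-49 months

Base offense level for money laundering: 2.
S1 applies: 2 − 2 = 0.
S2 does not apply.
S3 applies: 0 + 2 = 2.
S4 applies (level before this adjustment is 2 < 7, so +1): 2 + 1 = 3.
S5 does not apply.
S6 applies: 3 + 2 = 5.
S7 applies (level before this adjustment is 5 < 10, so +3): 5 + 3 = 8.
S8 applies: 8 + 2 = 10.
Final offense level: 10.
Criminal history: 11 prior points → Category 3 (9-11).
Level 10 falls in the 8-10 band.
Grid: Level 8-10 × Category 3 = 40-49 months.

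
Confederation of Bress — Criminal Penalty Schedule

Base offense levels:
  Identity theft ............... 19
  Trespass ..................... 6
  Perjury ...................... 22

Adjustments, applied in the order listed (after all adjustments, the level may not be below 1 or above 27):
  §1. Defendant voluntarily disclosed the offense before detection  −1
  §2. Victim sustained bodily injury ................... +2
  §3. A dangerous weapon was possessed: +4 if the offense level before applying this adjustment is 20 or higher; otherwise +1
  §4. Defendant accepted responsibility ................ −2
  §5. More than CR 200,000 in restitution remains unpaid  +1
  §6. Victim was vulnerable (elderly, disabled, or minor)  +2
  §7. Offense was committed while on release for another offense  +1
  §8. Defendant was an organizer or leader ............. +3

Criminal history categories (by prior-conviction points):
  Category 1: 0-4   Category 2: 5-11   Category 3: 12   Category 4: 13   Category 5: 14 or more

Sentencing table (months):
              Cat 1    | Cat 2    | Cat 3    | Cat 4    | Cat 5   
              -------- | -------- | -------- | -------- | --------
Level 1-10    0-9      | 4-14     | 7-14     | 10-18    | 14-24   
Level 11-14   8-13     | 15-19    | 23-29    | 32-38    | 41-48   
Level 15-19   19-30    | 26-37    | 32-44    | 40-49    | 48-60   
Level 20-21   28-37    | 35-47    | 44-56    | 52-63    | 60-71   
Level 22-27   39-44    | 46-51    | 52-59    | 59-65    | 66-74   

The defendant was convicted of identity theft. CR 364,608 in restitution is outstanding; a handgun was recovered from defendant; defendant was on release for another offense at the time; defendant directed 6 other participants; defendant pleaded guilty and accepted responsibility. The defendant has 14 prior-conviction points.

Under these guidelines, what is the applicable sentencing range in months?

66-74 months

Base offense level for identity theft: 19.
§1 does not apply.
§2 does not apply.
§3 applies (level before this adjustment is 19 < 20, so +1): 19 + 1 = 20.
§4 applies: 20 − 2 = 18.
§5 applies: 18 + 1 = 19.
§7 applies: 19 + 1 = 20.
§8 applies: 20 + 3 = 23.
Final offense level: 23.
Criminal history: 14 prior points → Category 5 (14+).
Level 23 falls in the 22-27 band.
Grid: Level 22-27 × Category 5 = 66-74 months.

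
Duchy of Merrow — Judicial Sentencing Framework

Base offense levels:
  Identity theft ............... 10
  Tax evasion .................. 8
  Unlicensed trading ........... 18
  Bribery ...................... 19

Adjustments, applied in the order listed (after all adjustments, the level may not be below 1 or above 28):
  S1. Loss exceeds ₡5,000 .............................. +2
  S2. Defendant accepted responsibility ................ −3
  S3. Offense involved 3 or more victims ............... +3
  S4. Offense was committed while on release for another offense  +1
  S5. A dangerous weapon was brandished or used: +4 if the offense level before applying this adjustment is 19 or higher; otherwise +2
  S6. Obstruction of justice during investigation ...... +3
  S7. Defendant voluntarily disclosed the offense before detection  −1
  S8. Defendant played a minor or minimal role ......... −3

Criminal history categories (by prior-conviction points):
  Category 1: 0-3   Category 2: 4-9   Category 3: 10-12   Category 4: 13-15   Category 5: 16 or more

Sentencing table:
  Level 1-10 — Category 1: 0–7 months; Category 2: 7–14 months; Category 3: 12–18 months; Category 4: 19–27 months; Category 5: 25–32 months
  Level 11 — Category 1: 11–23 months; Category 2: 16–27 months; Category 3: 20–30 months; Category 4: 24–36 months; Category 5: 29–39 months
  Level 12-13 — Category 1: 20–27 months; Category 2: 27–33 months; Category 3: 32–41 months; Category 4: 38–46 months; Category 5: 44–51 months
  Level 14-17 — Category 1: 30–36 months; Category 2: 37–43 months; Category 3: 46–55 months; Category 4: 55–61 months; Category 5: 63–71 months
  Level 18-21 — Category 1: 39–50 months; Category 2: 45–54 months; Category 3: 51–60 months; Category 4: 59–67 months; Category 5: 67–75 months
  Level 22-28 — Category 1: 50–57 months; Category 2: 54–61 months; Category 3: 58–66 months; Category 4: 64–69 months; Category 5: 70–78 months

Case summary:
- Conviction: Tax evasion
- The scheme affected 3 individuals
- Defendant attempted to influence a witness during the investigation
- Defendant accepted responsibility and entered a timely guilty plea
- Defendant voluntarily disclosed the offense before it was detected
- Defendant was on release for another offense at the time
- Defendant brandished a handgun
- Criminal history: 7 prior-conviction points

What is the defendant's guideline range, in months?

27-33 months

Base offense level for tax evasion: 8.
S1 does not apply.
S2 applies: 8 − 3 = 5.
S3 applies: 5 + 3 = 8.
S4 applies: 8 + 1 = 9.
S5 applies (level before this adjustment is 9 < 19, so +2): 9 + 2 = 11.
S6 applies: 11 + 3 = 14.
S7 applies: 14 − 1 = 13.
Final offense level: 13.
Criminal history: 7 prior points → Category 2 (4-9).
Level 13 falls in the 12-13 band.
Grid: Level 12-13 × Category 2 = 27-33 months.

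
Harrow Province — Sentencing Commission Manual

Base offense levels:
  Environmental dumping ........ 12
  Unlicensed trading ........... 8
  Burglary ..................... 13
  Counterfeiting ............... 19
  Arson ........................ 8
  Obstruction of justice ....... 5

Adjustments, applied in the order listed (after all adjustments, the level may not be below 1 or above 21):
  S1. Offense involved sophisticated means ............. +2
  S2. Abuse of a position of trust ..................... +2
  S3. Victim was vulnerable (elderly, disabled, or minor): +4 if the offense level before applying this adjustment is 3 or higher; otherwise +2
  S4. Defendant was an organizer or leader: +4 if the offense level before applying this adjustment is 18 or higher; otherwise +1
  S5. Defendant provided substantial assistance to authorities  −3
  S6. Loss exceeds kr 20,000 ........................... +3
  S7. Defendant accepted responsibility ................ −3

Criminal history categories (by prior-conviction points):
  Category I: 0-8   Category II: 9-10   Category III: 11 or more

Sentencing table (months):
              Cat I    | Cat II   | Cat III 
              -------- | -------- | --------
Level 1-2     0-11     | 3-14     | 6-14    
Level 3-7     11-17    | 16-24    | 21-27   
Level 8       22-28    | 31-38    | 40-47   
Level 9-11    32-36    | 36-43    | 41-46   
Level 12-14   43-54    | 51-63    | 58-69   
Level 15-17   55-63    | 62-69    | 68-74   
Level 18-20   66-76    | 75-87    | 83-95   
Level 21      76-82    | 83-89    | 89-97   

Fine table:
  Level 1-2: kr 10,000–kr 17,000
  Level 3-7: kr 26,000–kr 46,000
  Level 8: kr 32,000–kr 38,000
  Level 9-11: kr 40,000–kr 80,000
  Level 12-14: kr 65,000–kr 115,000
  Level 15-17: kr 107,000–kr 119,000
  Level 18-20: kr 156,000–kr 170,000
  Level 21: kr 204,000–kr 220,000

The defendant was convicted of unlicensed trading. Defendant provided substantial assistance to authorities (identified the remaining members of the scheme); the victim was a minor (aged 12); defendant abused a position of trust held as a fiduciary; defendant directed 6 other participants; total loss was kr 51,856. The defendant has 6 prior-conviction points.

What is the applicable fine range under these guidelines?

kr 107,000–kr 119,000

Base offense level for unlicensed trading: 8.
S2 applies: 8 + 2 = 10.
S3 applies (level before this adjustment is 10 ≥ 3, so +4): 10 + 4 = 14.
S4 applies (level before this adjustment is 14 < 18, so +1): 14 + 1 = 15.
S5 applies: 15 − 3 = 12.
S6 applies: 12 + 3 = 15.
S7 does not apply.
Final offense level: 15.
Level 15 falls in the 15-17 band.
Fine table: Level 15-17 → kr 107,000–kr 119,000.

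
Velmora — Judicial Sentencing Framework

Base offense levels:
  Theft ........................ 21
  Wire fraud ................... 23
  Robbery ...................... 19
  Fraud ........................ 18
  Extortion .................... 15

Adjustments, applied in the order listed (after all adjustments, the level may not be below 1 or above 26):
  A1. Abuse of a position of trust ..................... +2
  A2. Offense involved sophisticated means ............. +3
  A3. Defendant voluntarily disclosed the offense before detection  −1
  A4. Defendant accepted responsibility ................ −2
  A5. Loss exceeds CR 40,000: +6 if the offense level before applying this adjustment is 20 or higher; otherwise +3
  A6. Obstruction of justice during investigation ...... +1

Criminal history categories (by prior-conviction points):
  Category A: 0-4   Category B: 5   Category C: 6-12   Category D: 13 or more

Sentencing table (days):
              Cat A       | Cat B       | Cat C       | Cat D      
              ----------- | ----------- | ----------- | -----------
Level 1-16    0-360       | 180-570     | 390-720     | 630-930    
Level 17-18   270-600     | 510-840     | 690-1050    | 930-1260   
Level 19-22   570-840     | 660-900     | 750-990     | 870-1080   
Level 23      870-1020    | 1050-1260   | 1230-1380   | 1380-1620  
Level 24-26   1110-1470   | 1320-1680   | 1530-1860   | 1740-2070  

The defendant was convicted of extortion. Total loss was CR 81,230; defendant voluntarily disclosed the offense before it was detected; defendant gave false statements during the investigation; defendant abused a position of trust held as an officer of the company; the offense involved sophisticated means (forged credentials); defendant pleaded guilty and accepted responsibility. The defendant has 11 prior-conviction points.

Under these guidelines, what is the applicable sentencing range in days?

Base offense level for extortion: 15.
A1 applies: 15 + 2 = 17.
A2 applies: 17 + 3 = 20.
A3 applies: 20 − 1 = 19.
A4 applies: 19 − 2 = 17.
A5 applies (level before this adjustment is 17 < 20, so +3): 17 + 3 = 20.
A6 applies: 20 + 1 = 21.
Final offense level: 21.
Criminal history: 11 prior points → Category C (6-12).
Level 21 falls in the 19-22 band.
Grid: Level 19-22 × Category C = 750-990 days.

750-990 days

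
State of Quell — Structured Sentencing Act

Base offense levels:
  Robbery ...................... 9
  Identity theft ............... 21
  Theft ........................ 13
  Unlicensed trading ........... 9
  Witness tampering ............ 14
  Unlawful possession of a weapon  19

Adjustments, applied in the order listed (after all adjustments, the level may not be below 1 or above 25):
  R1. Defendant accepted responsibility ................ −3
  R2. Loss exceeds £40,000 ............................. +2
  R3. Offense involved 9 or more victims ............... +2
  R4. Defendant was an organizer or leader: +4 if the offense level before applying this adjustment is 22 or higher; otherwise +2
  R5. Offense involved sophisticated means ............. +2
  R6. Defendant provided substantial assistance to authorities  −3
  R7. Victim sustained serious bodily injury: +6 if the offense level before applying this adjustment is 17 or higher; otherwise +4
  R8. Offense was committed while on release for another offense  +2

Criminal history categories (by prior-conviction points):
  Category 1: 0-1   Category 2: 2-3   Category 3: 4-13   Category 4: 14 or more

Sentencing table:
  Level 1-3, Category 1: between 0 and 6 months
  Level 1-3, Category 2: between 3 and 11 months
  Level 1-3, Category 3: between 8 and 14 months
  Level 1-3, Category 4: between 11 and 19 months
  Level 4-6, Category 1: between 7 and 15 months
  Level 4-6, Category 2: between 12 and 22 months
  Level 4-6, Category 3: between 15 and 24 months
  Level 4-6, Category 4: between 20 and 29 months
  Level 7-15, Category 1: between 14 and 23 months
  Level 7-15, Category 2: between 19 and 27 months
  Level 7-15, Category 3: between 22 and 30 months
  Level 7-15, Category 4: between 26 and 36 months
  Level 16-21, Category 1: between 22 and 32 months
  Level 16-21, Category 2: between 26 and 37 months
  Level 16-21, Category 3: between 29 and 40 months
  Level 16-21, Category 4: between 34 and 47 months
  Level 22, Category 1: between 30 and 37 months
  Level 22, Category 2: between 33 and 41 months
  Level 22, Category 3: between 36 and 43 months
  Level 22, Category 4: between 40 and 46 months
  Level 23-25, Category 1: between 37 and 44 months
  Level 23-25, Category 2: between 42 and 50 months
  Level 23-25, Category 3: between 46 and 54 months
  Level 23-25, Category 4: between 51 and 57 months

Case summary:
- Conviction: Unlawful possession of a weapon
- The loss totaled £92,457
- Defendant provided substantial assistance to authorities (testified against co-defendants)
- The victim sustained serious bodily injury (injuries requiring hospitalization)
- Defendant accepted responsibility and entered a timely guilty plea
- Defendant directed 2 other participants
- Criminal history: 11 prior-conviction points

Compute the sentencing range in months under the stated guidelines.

46-54 months

Base offense level for unlawful possession of a weapon: 19.
R1 applies: 19 − 3 = 16.
R2 applies: 16 + 2 = 18.
R3 does not apply.
R4 applies (level before this adjustment is 18 < 22, so +2): 18 + 2 = 20.
R5 does not apply.
R6 applies: 20 − 3 = 17.
R7 applies (level before this adjustment is 17 ≥ 17, so +6): 17 + 6 = 23.
R8 does not apply.
Final offense level: 23.
Criminal history: 11 prior points → Category 3 (4-13).
Level 23 falls in the 23-25 band.
Grid: Level 23-25 × Category 3 = 46-54 months.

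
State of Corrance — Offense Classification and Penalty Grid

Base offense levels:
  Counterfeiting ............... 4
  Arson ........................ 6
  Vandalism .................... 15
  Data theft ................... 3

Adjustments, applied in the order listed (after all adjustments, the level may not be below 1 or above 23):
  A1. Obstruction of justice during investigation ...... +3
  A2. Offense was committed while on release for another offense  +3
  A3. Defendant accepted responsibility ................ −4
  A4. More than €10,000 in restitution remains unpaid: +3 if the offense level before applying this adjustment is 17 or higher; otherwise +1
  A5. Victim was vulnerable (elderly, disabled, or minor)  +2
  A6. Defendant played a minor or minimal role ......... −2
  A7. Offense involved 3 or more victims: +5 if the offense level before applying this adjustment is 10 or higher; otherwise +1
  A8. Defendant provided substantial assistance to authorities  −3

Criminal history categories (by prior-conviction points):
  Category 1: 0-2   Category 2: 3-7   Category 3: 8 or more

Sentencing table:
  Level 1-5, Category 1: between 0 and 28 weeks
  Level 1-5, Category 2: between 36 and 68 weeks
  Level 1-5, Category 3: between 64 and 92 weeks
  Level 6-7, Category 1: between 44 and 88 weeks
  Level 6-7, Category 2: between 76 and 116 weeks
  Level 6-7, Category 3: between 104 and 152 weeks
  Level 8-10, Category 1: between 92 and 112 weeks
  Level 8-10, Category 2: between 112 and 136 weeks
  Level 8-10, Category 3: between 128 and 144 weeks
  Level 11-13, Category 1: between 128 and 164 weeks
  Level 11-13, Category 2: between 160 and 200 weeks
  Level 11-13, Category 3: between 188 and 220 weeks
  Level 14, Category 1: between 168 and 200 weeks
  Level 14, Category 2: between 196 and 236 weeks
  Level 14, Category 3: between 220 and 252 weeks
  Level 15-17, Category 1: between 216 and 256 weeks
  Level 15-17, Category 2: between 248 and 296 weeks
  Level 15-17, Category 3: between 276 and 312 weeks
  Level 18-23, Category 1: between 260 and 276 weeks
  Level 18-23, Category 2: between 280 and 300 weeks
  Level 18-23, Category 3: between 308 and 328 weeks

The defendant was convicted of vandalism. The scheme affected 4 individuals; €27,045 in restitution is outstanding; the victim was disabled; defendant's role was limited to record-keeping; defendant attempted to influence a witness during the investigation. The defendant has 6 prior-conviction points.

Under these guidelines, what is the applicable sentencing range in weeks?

280-300 weeks

Base offense level for vandalism: 15.
A1 applies: 15 + 3 = 18.
A3 does not apply.
A4 applies (level before this adjustment is 18 ≥ 17, so +3): 18 + 3 = 21.
A5 applies: 21 + 2 = 23.
A6 applies: 23 − 2 = 21.
A7 applies (level before this adjustment is 21 ≥ 10, so +5): 21 + 5 = 26.
Level 26 exceeds the maximum of 23; capped at 23.
Final offense level: 23.
Criminal history: 6 prior points → Category 2 (3-7).
Level 23 falls in the 18-23 band.
Grid: Level 18-23 × Category 2 = 280-300 weeks.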